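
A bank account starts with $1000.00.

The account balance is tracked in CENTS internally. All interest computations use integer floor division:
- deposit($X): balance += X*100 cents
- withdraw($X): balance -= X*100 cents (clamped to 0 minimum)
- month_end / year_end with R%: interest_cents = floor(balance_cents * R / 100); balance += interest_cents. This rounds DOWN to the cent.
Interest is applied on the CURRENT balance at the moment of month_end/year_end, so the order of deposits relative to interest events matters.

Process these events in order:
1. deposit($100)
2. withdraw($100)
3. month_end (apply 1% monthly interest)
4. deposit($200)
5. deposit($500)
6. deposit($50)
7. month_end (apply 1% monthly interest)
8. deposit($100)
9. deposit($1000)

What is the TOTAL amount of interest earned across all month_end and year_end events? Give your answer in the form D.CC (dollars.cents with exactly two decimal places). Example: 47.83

Answer: 27.60

Derivation:
After 1 (deposit($100)): balance=$1100.00 total_interest=$0.00
After 2 (withdraw($100)): balance=$1000.00 total_interest=$0.00
After 3 (month_end (apply 1% monthly interest)): balance=$1010.00 total_interest=$10.00
After 4 (deposit($200)): balance=$1210.00 total_interest=$10.00
After 5 (deposit($500)): balance=$1710.00 total_interest=$10.00
After 6 (deposit($50)): balance=$1760.00 total_interest=$10.00
After 7 (month_end (apply 1% monthly interest)): balance=$1777.60 total_interest=$27.60
After 8 (deposit($100)): balance=$1877.60 total_interest=$27.60
After 9 (deposit($1000)): balance=$2877.60 total_interest=$27.60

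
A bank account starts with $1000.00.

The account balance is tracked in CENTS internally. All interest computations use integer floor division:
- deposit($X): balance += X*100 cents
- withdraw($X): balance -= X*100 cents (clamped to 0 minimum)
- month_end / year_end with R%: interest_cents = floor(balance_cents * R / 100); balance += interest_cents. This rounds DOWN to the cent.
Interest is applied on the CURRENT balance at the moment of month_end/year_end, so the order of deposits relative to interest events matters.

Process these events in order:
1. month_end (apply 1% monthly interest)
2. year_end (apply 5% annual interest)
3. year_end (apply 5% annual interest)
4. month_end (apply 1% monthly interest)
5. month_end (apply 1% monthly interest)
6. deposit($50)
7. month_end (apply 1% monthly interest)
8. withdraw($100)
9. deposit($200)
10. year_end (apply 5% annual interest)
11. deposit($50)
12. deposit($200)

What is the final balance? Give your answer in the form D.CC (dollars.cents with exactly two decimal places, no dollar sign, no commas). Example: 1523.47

After 1 (month_end (apply 1% monthly interest)): balance=$1010.00 total_interest=$10.00
After 2 (year_end (apply 5% annual interest)): balance=$1060.50 total_interest=$60.50
After 3 (year_end (apply 5% annual interest)): balance=$1113.52 total_interest=$113.52
After 4 (month_end (apply 1% monthly interest)): balance=$1124.65 total_interest=$124.65
After 5 (month_end (apply 1% monthly interest)): balance=$1135.89 total_interest=$135.89
After 6 (deposit($50)): balance=$1185.89 total_interest=$135.89
After 7 (month_end (apply 1% monthly interest)): balance=$1197.74 total_interest=$147.74
After 8 (withdraw($100)): balance=$1097.74 total_interest=$147.74
After 9 (deposit($200)): balance=$1297.74 total_interest=$147.74
After 10 (year_end (apply 5% annual interest)): balance=$1362.62 total_interest=$212.62
After 11 (deposit($50)): balance=$1412.62 total_interest=$212.62
After 12 (deposit($200)): balance=$1612.62 total_interest=$212.62

Answer: 1612.62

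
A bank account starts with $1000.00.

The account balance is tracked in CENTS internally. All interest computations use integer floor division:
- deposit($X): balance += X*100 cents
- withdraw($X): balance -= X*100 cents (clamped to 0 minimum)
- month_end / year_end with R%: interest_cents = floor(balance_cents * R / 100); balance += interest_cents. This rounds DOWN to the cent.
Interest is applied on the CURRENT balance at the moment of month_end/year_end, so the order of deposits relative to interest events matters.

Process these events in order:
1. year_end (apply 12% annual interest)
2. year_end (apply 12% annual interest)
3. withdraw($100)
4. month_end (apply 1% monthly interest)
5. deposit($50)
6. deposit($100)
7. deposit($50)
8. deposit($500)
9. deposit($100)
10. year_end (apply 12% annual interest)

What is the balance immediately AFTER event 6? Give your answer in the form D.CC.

Answer: 1315.94

Derivation:
After 1 (year_end (apply 12% annual interest)): balance=$1120.00 total_interest=$120.00
After 2 (year_end (apply 12% annual interest)): balance=$1254.40 total_interest=$254.40
After 3 (withdraw($100)): balance=$1154.40 total_interest=$254.40
After 4 (month_end (apply 1% monthly interest)): balance=$1165.94 total_interest=$265.94
After 5 (deposit($50)): balance=$1215.94 total_interest=$265.94
After 6 (deposit($100)): balance=$1315.94 total_interest=$265.94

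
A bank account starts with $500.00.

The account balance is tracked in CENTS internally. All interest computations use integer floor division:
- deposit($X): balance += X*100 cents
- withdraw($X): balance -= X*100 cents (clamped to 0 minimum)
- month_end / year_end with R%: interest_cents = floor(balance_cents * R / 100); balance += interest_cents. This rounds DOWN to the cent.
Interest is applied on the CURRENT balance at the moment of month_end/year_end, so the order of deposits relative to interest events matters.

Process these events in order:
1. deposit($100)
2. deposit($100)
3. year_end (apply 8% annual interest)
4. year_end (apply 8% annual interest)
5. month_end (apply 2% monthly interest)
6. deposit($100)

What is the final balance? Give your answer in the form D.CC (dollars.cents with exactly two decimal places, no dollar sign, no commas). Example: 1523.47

After 1 (deposit($100)): balance=$600.00 total_interest=$0.00
After 2 (deposit($100)): balance=$700.00 total_interest=$0.00
After 3 (year_end (apply 8% annual interest)): balance=$756.00 total_interest=$56.00
After 4 (year_end (apply 8% annual interest)): balance=$816.48 total_interest=$116.48
After 5 (month_end (apply 2% monthly interest)): balance=$832.80 total_interest=$132.80
After 6 (deposit($100)): balance=$932.80 total_interest=$132.80

Answer: 932.80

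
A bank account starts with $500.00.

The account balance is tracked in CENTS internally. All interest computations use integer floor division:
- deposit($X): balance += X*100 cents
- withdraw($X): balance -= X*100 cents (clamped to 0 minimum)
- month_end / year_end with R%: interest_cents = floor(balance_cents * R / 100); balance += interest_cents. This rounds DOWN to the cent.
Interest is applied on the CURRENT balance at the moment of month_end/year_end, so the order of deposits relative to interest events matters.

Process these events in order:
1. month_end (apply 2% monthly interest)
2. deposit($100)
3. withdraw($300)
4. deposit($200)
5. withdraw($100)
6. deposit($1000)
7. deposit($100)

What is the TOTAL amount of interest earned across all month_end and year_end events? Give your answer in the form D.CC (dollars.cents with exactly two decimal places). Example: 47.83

Answer: 10.00

Derivation:
After 1 (month_end (apply 2% monthly interest)): balance=$510.00 total_interest=$10.00
After 2 (deposit($100)): balance=$610.00 total_interest=$10.00
After 3 (withdraw($300)): balance=$310.00 total_interest=$10.00
After 4 (deposit($200)): balance=$510.00 total_interest=$10.00
After 5 (withdraw($100)): balance=$410.00 total_interest=$10.00
After 6 (deposit($1000)): balance=$1410.00 total_interest=$10.00
After 7 (deposit($100)): balance=$1510.00 total_interest=$10.00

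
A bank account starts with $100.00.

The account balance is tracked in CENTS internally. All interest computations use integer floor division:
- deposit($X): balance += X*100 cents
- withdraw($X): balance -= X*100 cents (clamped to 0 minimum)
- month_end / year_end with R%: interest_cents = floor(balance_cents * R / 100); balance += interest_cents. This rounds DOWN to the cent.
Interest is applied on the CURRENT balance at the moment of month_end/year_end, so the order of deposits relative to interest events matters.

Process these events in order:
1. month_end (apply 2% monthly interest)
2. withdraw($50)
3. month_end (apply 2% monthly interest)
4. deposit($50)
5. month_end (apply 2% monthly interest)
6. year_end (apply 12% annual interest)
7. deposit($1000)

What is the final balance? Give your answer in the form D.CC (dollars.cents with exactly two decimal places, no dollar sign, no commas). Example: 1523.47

Answer: 1117.71

Derivation:
After 1 (month_end (apply 2% monthly interest)): balance=$102.00 total_interest=$2.00
After 2 (withdraw($50)): balance=$52.00 total_interest=$2.00
After 3 (month_end (apply 2% monthly interest)): balance=$53.04 total_interest=$3.04
After 4 (deposit($50)): balance=$103.04 total_interest=$3.04
After 5 (month_end (apply 2% monthly interest)): balance=$105.10 total_interest=$5.10
After 6 (year_end (apply 12% annual interest)): balance=$117.71 total_interest=$17.71
After 7 (deposit($1000)): balance=$1117.71 total_interest=$17.71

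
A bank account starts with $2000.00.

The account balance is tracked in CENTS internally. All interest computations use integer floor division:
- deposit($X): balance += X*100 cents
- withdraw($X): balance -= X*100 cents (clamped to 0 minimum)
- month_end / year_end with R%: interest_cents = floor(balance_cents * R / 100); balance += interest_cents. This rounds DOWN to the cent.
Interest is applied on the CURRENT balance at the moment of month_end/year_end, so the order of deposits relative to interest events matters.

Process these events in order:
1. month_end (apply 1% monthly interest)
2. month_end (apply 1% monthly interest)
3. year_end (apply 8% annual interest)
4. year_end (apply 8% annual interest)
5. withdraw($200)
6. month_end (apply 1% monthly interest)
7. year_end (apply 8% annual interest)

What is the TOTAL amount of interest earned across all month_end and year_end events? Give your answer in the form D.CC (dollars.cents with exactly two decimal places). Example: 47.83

Answer: 577.58

Derivation:
After 1 (month_end (apply 1% monthly interest)): balance=$2020.00 total_interest=$20.00
After 2 (month_end (apply 1% monthly interest)): balance=$2040.20 total_interest=$40.20
After 3 (year_end (apply 8% annual interest)): balance=$2203.41 total_interest=$203.41
After 4 (year_end (apply 8% annual interest)): balance=$2379.68 total_interest=$379.68
After 5 (withdraw($200)): balance=$2179.68 total_interest=$379.68
After 6 (month_end (apply 1% monthly interest)): balance=$2201.47 total_interest=$401.47
After 7 (year_end (apply 8% annual interest)): balance=$2377.58 total_interest=$577.58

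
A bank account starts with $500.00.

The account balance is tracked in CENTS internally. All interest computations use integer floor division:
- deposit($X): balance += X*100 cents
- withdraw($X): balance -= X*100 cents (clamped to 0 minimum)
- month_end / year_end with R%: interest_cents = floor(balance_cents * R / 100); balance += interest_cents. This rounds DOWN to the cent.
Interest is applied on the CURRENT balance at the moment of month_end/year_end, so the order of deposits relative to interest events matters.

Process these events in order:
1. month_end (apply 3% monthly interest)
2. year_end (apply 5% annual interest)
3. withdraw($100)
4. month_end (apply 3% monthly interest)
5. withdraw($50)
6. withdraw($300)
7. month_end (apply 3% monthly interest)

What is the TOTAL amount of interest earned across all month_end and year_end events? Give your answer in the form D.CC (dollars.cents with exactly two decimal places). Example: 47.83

Answer: 57.08

Derivation:
After 1 (month_end (apply 3% monthly interest)): balance=$515.00 total_interest=$15.00
After 2 (year_end (apply 5% annual interest)): balance=$540.75 total_interest=$40.75
After 3 (withdraw($100)): balance=$440.75 total_interest=$40.75
After 4 (month_end (apply 3% monthly interest)): balance=$453.97 total_interest=$53.97
After 5 (withdraw($50)): balance=$403.97 total_interest=$53.97
After 6 (withdraw($300)): balance=$103.97 total_interest=$53.97
After 7 (month_end (apply 3% monthly interest)): balance=$107.08 total_interest=$57.08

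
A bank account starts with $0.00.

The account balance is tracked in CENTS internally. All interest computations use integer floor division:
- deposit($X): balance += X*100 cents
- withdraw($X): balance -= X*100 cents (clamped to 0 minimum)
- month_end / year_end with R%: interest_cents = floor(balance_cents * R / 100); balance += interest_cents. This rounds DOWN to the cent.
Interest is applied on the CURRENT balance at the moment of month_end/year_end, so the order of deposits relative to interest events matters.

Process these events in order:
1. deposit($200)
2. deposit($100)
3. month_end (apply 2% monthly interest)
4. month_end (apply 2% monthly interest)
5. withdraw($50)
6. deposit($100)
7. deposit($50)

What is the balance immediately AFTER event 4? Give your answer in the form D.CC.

After 1 (deposit($200)): balance=$200.00 total_interest=$0.00
After 2 (deposit($100)): balance=$300.00 total_interest=$0.00
After 3 (month_end (apply 2% monthly interest)): balance=$306.00 total_interest=$6.00
After 4 (month_end (apply 2% monthly interest)): balance=$312.12 total_interest=$12.12

Answer: 312.12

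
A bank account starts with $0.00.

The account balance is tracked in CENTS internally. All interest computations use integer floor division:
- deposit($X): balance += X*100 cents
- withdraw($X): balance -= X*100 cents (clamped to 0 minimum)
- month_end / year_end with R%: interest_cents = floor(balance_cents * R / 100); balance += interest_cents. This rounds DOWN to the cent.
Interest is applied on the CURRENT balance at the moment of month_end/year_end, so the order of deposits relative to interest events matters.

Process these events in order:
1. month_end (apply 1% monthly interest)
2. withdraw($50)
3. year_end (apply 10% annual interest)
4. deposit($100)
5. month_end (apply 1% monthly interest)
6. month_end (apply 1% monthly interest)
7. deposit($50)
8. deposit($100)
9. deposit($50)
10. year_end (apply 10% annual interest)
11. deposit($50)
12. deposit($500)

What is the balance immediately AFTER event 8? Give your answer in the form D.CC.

Answer: 252.01

Derivation:
After 1 (month_end (apply 1% monthly interest)): balance=$0.00 total_interest=$0.00
After 2 (withdraw($50)): balance=$0.00 total_interest=$0.00
After 3 (year_end (apply 10% annual interest)): balance=$0.00 total_interest=$0.00
After 4 (deposit($100)): balance=$100.00 total_interest=$0.00
After 5 (month_end (apply 1% monthly interest)): balance=$101.00 total_interest=$1.00
After 6 (month_end (apply 1% monthly interest)): balance=$102.01 total_interest=$2.01
After 7 (deposit($50)): balance=$152.01 total_interest=$2.01
After 8 (deposit($100)): balance=$252.01 total_interest=$2.01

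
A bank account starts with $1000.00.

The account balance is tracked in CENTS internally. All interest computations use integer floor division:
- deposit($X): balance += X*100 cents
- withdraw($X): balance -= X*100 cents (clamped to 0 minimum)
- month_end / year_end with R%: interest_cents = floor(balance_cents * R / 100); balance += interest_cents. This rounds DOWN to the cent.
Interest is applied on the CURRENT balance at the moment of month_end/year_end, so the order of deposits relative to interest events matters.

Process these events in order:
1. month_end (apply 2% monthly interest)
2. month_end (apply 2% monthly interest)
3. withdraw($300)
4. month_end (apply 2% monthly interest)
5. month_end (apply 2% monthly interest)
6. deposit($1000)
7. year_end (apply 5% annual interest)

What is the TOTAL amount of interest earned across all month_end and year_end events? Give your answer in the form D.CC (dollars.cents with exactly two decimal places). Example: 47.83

Answer: 158.81

Derivation:
After 1 (month_end (apply 2% monthly interest)): balance=$1020.00 total_interest=$20.00
After 2 (month_end (apply 2% monthly interest)): balance=$1040.40 total_interest=$40.40
After 3 (withdraw($300)): balance=$740.40 total_interest=$40.40
After 4 (month_end (apply 2% monthly interest)): balance=$755.20 total_interest=$55.20
After 5 (month_end (apply 2% monthly interest)): balance=$770.30 total_interest=$70.30
After 6 (deposit($1000)): balance=$1770.30 total_interest=$70.30
After 7 (year_end (apply 5% annual interest)): balance=$1858.81 total_interest=$158.81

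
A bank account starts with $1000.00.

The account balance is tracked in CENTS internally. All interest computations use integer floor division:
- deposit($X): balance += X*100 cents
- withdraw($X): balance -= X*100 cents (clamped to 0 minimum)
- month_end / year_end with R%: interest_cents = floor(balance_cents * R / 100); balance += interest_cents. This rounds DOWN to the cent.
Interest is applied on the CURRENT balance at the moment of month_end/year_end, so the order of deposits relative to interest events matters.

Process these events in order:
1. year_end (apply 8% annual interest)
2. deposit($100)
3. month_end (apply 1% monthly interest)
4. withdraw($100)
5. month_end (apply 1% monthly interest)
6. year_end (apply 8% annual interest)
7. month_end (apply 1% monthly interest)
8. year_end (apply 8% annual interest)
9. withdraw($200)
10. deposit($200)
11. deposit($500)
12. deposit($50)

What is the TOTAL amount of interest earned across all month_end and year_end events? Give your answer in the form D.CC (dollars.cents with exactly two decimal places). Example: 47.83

After 1 (year_end (apply 8% annual interest)): balance=$1080.00 total_interest=$80.00
After 2 (deposit($100)): balance=$1180.00 total_interest=$80.00
After 3 (month_end (apply 1% monthly interest)): balance=$1191.80 total_interest=$91.80
After 4 (withdraw($100)): balance=$1091.80 total_interest=$91.80
After 5 (month_end (apply 1% monthly interest)): balance=$1102.71 total_interest=$102.71
After 6 (year_end (apply 8% annual interest)): balance=$1190.92 total_interest=$190.92
After 7 (month_end (apply 1% monthly interest)): balance=$1202.82 total_interest=$202.82
After 8 (year_end (apply 8% annual interest)): balance=$1299.04 total_interest=$299.04
After 9 (withdraw($200)): balance=$1099.04 total_interest=$299.04
After 10 (deposit($200)): balance=$1299.04 total_interest=$299.04
After 11 (deposit($500)): balance=$1799.04 total_interest=$299.04
After 12 (deposit($50)): balance=$1849.04 total_interest=$299.04

Answer: 299.04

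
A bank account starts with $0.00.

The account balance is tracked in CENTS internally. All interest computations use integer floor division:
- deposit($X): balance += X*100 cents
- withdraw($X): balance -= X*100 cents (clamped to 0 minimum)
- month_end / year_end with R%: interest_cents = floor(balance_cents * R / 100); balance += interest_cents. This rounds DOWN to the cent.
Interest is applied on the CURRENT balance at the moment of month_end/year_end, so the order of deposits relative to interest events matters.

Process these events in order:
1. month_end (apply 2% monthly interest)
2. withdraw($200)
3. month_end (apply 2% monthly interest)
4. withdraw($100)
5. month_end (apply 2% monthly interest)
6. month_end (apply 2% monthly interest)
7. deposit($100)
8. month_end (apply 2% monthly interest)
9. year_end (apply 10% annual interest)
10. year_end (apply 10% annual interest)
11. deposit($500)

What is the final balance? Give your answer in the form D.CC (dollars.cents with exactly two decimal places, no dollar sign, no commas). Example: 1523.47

After 1 (month_end (apply 2% monthly interest)): balance=$0.00 total_interest=$0.00
After 2 (withdraw($200)): balance=$0.00 total_interest=$0.00
After 3 (month_end (apply 2% monthly interest)): balance=$0.00 total_interest=$0.00
After 4 (withdraw($100)): balance=$0.00 total_interest=$0.00
After 5 (month_end (apply 2% monthly interest)): balance=$0.00 total_interest=$0.00
After 6 (month_end (apply 2% monthly interest)): balance=$0.00 total_interest=$0.00
After 7 (deposit($100)): balance=$100.00 total_interest=$0.00
After 8 (month_end (apply 2% monthly interest)): balance=$102.00 total_interest=$2.00
After 9 (year_end (apply 10% annual interest)): balance=$112.20 total_interest=$12.20
After 10 (year_end (apply 10% annual interest)): balance=$123.42 total_interest=$23.42
After 11 (deposit($500)): balance=$623.42 total_interest=$23.42

Answer: 623.42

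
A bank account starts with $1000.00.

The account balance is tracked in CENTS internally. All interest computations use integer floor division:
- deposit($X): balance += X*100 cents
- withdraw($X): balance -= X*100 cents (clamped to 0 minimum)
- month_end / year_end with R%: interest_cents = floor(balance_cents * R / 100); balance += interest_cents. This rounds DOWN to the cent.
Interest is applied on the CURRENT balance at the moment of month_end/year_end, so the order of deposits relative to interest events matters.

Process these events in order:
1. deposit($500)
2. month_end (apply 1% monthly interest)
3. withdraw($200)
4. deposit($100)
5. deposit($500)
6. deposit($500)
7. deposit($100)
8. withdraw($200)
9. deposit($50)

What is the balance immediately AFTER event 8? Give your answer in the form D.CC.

After 1 (deposit($500)): balance=$1500.00 total_interest=$0.00
After 2 (month_end (apply 1% monthly interest)): balance=$1515.00 total_interest=$15.00
After 3 (withdraw($200)): balance=$1315.00 total_interest=$15.00
After 4 (deposit($100)): balance=$1415.00 total_interest=$15.00
After 5 (deposit($500)): balance=$1915.00 total_interest=$15.00
After 6 (deposit($500)): balance=$2415.00 total_interest=$15.00
After 7 (deposit($100)): balance=$2515.00 total_interest=$15.00
After 8 (withdraw($200)): balance=$2315.00 total_interest=$15.00

Answer: 2315.00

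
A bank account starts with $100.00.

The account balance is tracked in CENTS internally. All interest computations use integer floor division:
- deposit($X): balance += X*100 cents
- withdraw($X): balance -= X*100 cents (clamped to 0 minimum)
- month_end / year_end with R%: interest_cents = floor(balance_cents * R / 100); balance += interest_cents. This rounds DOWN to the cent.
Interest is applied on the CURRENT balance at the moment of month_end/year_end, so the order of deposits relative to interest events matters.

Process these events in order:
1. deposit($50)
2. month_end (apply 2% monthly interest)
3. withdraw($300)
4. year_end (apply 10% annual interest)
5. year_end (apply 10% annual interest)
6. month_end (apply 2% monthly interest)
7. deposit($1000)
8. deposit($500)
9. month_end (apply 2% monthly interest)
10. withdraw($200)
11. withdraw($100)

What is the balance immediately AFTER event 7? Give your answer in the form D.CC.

Answer: 1000.00

Derivation:
After 1 (deposit($50)): balance=$150.00 total_interest=$0.00
After 2 (month_end (apply 2% monthly interest)): balance=$153.00 total_interest=$3.00
After 3 (withdraw($300)): balance=$0.00 total_interest=$3.00
After 4 (year_end (apply 10% annual interest)): balance=$0.00 total_interest=$3.00
After 5 (year_end (apply 10% annual interest)): balance=$0.00 total_interest=$3.00
After 6 (month_end (apply 2% monthly interest)): balance=$0.00 total_interest=$3.00
After 7 (deposit($1000)): balance=$1000.00 total_interest=$3.00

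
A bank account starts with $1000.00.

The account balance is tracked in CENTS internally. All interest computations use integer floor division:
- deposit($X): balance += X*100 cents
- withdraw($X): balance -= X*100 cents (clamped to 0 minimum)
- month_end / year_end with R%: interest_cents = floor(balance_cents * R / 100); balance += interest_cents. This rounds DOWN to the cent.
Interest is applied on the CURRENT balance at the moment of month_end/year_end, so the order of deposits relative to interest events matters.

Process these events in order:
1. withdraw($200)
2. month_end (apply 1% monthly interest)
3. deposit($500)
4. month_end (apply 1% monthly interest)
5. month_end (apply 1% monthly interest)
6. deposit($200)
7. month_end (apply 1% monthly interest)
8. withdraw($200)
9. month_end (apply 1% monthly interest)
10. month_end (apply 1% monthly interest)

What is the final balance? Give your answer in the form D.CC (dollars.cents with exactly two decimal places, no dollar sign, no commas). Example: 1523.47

After 1 (withdraw($200)): balance=$800.00 total_interest=$0.00
After 2 (month_end (apply 1% monthly interest)): balance=$808.00 total_interest=$8.00
After 3 (deposit($500)): balance=$1308.00 total_interest=$8.00
After 4 (month_end (apply 1% monthly interest)): balance=$1321.08 total_interest=$21.08
After 5 (month_end (apply 1% monthly interest)): balance=$1334.29 total_interest=$34.29
After 6 (deposit($200)): balance=$1534.29 total_interest=$34.29
After 7 (month_end (apply 1% monthly interest)): balance=$1549.63 total_interest=$49.63
After 8 (withdraw($200)): balance=$1349.63 total_interest=$49.63
After 9 (month_end (apply 1% monthly interest)): balance=$1363.12 total_interest=$63.12
After 10 (month_end (apply 1% monthly interest)): balance=$1376.75 total_interest=$76.75

Answer: 1376.75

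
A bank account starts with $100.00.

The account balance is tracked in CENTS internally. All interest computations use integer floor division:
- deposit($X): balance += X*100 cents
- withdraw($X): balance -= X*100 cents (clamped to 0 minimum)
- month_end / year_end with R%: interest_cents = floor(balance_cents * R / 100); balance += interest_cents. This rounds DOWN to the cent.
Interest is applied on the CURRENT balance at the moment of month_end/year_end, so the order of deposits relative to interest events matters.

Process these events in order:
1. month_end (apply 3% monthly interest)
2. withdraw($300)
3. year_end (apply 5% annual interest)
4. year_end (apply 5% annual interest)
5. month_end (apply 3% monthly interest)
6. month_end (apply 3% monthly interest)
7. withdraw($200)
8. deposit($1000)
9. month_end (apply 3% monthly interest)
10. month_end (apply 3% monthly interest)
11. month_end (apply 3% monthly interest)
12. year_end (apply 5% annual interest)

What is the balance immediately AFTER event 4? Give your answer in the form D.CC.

Answer: 0.00

Derivation:
After 1 (month_end (apply 3% monthly interest)): balance=$103.00 total_interest=$3.00
After 2 (withdraw($300)): balance=$0.00 total_interest=$3.00
After 3 (year_end (apply 5% annual interest)): balance=$0.00 total_interest=$3.00
After 4 (year_end (apply 5% annual interest)): balance=$0.00 total_interest=$3.00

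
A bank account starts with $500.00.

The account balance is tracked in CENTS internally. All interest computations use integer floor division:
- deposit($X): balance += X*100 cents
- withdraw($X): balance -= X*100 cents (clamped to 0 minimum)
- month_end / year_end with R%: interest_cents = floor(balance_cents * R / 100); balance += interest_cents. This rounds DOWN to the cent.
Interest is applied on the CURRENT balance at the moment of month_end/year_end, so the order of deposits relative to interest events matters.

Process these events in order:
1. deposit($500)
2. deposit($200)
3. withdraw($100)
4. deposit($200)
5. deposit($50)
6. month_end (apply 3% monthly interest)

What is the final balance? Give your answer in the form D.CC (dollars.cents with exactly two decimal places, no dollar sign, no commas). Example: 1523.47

Answer: 1390.50

Derivation:
After 1 (deposit($500)): balance=$1000.00 total_interest=$0.00
After 2 (deposit($200)): balance=$1200.00 total_interest=$0.00
After 3 (withdraw($100)): balance=$1100.00 total_interest=$0.00
After 4 (deposit($200)): balance=$1300.00 total_interest=$0.00
After 5 (deposit($50)): balance=$1350.00 total_interest=$0.00
After 6 (month_end (apply 3% monthly interest)): balance=$1390.50 total_interest=$40.50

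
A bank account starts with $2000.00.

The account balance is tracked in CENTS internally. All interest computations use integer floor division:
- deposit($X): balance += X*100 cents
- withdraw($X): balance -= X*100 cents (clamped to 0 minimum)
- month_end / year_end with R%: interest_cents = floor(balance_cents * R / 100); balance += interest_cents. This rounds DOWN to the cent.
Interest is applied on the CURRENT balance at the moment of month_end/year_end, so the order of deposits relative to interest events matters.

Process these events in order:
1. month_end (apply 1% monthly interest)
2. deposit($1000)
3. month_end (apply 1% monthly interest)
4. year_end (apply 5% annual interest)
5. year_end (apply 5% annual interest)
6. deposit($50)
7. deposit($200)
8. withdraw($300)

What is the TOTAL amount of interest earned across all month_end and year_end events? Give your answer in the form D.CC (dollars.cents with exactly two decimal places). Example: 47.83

After 1 (month_end (apply 1% monthly interest)): balance=$2020.00 total_interest=$20.00
After 2 (deposit($1000)): balance=$3020.00 total_interest=$20.00
After 3 (month_end (apply 1% monthly interest)): balance=$3050.20 total_interest=$50.20
After 4 (year_end (apply 5% annual interest)): balance=$3202.71 total_interest=$202.71
After 5 (year_end (apply 5% annual interest)): balance=$3362.84 total_interest=$362.84
After 6 (deposit($50)): balance=$3412.84 total_interest=$362.84
After 7 (deposit($200)): balance=$3612.84 total_interest=$362.84
After 8 (withdraw($300)): balance=$3312.84 total_interest=$362.84

Answer: 362.84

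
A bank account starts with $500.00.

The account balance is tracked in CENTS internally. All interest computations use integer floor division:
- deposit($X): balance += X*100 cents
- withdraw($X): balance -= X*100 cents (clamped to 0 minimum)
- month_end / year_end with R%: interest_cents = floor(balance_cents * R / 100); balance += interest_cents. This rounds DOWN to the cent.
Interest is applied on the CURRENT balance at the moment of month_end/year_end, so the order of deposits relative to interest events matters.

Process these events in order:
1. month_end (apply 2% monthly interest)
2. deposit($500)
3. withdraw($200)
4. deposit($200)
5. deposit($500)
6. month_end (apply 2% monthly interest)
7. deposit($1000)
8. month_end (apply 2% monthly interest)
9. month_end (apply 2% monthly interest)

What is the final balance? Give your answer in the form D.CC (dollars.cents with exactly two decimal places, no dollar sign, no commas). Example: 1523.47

After 1 (month_end (apply 2% monthly interest)): balance=$510.00 total_interest=$10.00
After 2 (deposit($500)): balance=$1010.00 total_interest=$10.00
After 3 (withdraw($200)): balance=$810.00 total_interest=$10.00
After 4 (deposit($200)): balance=$1010.00 total_interest=$10.00
After 5 (deposit($500)): balance=$1510.00 total_interest=$10.00
After 6 (month_end (apply 2% monthly interest)): balance=$1540.20 total_interest=$40.20
After 7 (deposit($1000)): balance=$2540.20 total_interest=$40.20
After 8 (month_end (apply 2% monthly interest)): balance=$2591.00 total_interest=$91.00
After 9 (month_end (apply 2% monthly interest)): balance=$2642.82 total_interest=$142.82

Answer: 2642.82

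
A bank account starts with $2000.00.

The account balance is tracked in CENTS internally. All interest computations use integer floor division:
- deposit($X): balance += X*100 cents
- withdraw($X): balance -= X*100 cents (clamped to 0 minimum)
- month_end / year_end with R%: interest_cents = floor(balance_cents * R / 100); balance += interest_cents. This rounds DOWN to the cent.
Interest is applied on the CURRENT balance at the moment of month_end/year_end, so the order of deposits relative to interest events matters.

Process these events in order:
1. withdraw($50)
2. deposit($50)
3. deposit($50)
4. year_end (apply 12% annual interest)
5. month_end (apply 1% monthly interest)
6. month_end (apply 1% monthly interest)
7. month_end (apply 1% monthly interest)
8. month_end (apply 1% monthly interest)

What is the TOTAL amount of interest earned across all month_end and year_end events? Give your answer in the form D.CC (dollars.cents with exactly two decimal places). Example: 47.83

Answer: 339.21

Derivation:
After 1 (withdraw($50)): balance=$1950.00 total_interest=$0.00
After 2 (deposit($50)): balance=$2000.00 total_interest=$0.00
After 3 (deposit($50)): balance=$2050.00 total_interest=$0.00
After 4 (year_end (apply 12% annual interest)): balance=$2296.00 total_interest=$246.00
After 5 (month_end (apply 1% monthly interest)): balance=$2318.96 total_interest=$268.96
After 6 (month_end (apply 1% monthly interest)): balance=$2342.14 total_interest=$292.14
After 7 (month_end (apply 1% monthly interest)): balance=$2365.56 total_interest=$315.56
After 8 (month_end (apply 1% monthly interest)): balance=$2389.21 total_interest=$339.21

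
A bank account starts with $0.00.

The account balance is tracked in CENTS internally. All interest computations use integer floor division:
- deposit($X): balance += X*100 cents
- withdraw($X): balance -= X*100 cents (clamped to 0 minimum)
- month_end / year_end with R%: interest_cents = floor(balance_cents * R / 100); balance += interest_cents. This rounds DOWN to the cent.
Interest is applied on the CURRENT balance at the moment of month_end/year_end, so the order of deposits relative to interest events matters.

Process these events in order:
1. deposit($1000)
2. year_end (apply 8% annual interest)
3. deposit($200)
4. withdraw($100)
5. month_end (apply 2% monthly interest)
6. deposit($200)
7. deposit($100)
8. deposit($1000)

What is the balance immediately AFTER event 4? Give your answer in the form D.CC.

After 1 (deposit($1000)): balance=$1000.00 total_interest=$0.00
After 2 (year_end (apply 8% annual interest)): balance=$1080.00 total_interest=$80.00
After 3 (deposit($200)): balance=$1280.00 total_interest=$80.00
After 4 (withdraw($100)): balance=$1180.00 total_interest=$80.00

Answer: 1180.00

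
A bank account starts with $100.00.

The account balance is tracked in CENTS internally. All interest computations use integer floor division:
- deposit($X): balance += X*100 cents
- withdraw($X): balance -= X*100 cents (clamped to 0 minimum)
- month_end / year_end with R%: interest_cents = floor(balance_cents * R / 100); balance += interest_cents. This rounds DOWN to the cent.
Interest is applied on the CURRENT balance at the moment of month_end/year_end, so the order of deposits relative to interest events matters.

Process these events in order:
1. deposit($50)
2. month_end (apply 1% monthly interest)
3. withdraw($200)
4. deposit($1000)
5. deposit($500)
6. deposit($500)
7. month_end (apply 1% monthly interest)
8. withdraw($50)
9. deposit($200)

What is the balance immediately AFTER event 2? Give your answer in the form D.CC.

Answer: 151.50

Derivation:
After 1 (deposit($50)): balance=$150.00 total_interest=$0.00
After 2 (month_end (apply 1% monthly interest)): balance=$151.50 total_interest=$1.50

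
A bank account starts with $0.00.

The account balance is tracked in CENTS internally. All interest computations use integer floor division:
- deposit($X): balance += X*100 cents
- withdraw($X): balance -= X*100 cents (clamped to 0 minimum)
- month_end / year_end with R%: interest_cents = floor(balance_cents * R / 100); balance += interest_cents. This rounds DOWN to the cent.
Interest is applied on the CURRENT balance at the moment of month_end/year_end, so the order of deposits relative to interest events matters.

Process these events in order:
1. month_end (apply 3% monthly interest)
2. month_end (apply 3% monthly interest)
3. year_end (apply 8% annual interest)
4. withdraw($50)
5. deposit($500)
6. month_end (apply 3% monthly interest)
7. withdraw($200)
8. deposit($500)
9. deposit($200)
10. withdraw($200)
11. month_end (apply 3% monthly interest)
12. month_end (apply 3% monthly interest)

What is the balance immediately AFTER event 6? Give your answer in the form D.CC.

After 1 (month_end (apply 3% monthly interest)): balance=$0.00 total_interest=$0.00
After 2 (month_end (apply 3% monthly interest)): balance=$0.00 total_interest=$0.00
After 3 (year_end (apply 8% annual interest)): balance=$0.00 total_interest=$0.00
After 4 (withdraw($50)): balance=$0.00 total_interest=$0.00
After 5 (deposit($500)): balance=$500.00 total_interest=$0.00
After 6 (month_end (apply 3% monthly interest)): balance=$515.00 total_interest=$15.00

Answer: 515.00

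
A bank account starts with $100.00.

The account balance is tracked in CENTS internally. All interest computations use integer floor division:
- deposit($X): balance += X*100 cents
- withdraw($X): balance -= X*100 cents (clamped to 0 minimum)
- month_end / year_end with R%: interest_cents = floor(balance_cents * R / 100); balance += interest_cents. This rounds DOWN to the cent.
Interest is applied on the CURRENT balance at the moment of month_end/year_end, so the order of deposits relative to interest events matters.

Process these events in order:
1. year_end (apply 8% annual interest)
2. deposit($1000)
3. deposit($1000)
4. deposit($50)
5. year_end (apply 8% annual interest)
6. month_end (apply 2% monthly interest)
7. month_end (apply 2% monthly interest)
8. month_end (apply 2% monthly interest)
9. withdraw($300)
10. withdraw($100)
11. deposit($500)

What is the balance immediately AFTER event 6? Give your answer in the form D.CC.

After 1 (year_end (apply 8% annual interest)): balance=$108.00 total_interest=$8.00
After 2 (deposit($1000)): balance=$1108.00 total_interest=$8.00
After 3 (deposit($1000)): balance=$2108.00 total_interest=$8.00
After 4 (deposit($50)): balance=$2158.00 total_interest=$8.00
After 5 (year_end (apply 8% annual interest)): balance=$2330.64 total_interest=$180.64
After 6 (month_end (apply 2% monthly interest)): balance=$2377.25 total_interest=$227.25

Answer: 2377.25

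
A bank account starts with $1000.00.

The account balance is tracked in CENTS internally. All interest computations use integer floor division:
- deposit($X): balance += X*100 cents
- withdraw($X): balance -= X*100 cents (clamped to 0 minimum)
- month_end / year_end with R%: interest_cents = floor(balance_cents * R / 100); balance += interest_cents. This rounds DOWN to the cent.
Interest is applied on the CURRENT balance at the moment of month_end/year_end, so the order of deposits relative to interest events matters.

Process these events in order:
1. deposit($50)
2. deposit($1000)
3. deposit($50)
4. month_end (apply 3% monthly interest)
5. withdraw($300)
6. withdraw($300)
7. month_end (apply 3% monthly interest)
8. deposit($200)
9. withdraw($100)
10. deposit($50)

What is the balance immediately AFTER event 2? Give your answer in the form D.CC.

Answer: 2050.00

Derivation:
After 1 (deposit($50)): balance=$1050.00 total_interest=$0.00
After 2 (deposit($1000)): balance=$2050.00 total_interest=$0.00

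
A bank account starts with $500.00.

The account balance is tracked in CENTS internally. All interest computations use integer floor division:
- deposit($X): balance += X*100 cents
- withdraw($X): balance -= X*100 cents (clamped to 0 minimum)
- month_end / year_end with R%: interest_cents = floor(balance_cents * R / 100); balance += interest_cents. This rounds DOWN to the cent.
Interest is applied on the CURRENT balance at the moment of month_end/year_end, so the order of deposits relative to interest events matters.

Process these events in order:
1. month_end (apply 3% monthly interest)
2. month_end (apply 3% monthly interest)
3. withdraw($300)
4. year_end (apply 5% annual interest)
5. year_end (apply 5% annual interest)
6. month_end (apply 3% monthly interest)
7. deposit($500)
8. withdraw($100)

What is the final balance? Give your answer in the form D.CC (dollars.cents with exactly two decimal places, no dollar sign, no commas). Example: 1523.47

After 1 (month_end (apply 3% monthly interest)): balance=$515.00 total_interest=$15.00
After 2 (month_end (apply 3% monthly interest)): balance=$530.45 total_interest=$30.45
After 3 (withdraw($300)): balance=$230.45 total_interest=$30.45
After 4 (year_end (apply 5% annual interest)): balance=$241.97 total_interest=$41.97
After 5 (year_end (apply 5% annual interest)): balance=$254.06 total_interest=$54.06
After 6 (month_end (apply 3% monthly interest)): balance=$261.68 total_interest=$61.68
After 7 (deposit($500)): balance=$761.68 total_interest=$61.68
After 8 (withdraw($100)): balance=$661.68 total_interest=$61.68

Answer: 661.68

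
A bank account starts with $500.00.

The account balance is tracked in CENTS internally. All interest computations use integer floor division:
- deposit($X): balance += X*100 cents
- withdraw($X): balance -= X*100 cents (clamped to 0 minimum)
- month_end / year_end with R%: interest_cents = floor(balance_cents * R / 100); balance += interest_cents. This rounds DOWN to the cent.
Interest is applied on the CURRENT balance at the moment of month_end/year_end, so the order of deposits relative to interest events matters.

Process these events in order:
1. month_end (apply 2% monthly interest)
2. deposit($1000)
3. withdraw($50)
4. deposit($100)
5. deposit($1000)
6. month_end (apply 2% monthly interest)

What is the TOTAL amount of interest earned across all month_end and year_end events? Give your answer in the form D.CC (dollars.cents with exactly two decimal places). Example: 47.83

Answer: 61.20

Derivation:
After 1 (month_end (apply 2% monthly interest)): balance=$510.00 total_interest=$10.00
After 2 (deposit($1000)): balance=$1510.00 total_interest=$10.00
After 3 (withdraw($50)): balance=$1460.00 total_interest=$10.00
After 4 (deposit($100)): balance=$1560.00 total_interest=$10.00
After 5 (deposit($1000)): balance=$2560.00 total_interest=$10.00
After 6 (month_end (apply 2% monthly interest)): balance=$2611.20 total_interest=$61.20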